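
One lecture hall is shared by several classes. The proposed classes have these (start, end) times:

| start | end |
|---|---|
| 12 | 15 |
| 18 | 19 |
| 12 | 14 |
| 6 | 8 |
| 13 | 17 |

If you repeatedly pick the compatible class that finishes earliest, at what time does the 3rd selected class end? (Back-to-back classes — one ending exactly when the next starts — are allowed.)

Order by finish time; keep every interval that doesn't clash with the previous kept one.
By end time: (6,8), (12,14), (12,15), (13,17), (18,19).
Pick (6,8); next start ≥ 8 → (12,14); next start ≥ 14 → (18,19).
Selected: (6,8) (12,14) (18,19)

19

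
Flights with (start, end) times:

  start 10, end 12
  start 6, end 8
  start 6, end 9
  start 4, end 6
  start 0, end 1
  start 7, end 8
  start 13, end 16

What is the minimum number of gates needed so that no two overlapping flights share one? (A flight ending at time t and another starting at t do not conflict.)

starts: [0, 4, 6, 6, 7, 10, 13]
ends:   [1, 6, 8, 8, 9, 12, 16]
s0→1 e1→0 s4→1 e6→0 s6→1 s6→2 s7→3  — peak 3.

3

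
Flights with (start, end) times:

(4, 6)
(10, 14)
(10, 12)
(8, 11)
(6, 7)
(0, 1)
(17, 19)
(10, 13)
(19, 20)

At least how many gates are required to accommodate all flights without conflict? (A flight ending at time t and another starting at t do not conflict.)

4

Count concurrent intervals with a sweep; the peak is the room count.
Events (time:±→running): 0:+→1 1:-→0 4:+→1 6:-→0 6:+→1 7:-→0 8:+→1 10:+→2 10:+→3 10:+→4 … peak 4.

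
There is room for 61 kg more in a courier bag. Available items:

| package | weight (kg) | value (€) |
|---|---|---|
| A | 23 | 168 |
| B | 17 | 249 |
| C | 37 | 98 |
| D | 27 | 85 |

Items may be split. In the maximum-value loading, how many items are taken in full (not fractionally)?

Greedy by value/weight ratio, highest first.
Order: B (249/17=14.65) > A (168/23=7.30) > D (85/27=3.15) > C (98/37=2.65)
Fill: take B (17 @ 249) → take A (23 @ 168) → take 21/27 of D → 66.11; 61/61 used.
2 item(s) taken whole; one partial (take 21/27 of D).

2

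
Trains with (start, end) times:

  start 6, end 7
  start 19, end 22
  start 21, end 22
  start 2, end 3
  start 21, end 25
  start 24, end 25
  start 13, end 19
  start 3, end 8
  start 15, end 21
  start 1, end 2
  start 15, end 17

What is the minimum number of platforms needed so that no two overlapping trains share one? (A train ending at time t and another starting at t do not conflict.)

3

Count concurrent intervals with a sweep; the peak is the room count.
starts: [1, 2, 3, 6, 13, 15, 15, 19, 21, 21, 24]
ends:   [2, 3, 7, 8, 17, 19, 21, 22, 22, 25, 25]
s1→1 e2→0 s2→1 e3→0 s3→1 s6→2 e7→1 e8→0 s13→1 s15→2 s15→3  — peak 3.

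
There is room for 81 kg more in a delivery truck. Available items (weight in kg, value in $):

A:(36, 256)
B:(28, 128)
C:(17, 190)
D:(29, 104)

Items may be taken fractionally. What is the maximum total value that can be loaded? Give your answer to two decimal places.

574.00

Greedy by value/weight ratio, highest first.
Ratios (sorted): C 11.18, A 7.11, B 4.57, D 3.59
take C (17 @ 190); take A (36 @ 256); take B (28 @ 128). Capacity used 81/81.
Total value = 574.00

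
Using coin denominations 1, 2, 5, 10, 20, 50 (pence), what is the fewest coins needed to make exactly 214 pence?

7

214 − 4×50→14 − 1×10→4 − 2×2→0
Total coins = 4 + 1 + 2 = 7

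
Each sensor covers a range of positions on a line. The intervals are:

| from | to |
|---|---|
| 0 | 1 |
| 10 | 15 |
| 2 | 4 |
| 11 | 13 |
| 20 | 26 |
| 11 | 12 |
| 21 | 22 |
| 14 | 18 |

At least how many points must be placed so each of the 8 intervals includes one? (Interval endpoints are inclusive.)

Process intervals by earliest right end; each time one isn't hit yet, stab at its right endpoint.
Sorted: [0,1] [2,4] [11,12] [11,13] [10,15] [14,18] [21,22] [20,26]
{[0,1]} hit by 1; {[2,4]} hit by 4; {[11,12],[11,13],[10,15]} hit by 12; {[14,18]} hit by 18; {[21,22],[20,26]} hit by 22.
Points: 1, 4, 12, 18, 22 (5 total).

5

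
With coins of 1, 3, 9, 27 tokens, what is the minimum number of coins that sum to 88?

88 − 3×27→7 − 2×3→1 − 1×1→0
Total coins = 3 + 2 + 1 = 6

6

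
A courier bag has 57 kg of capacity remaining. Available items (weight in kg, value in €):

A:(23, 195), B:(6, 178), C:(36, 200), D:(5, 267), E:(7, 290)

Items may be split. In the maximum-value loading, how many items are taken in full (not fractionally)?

4

Greedy by value/weight ratio, highest first.
Ratios (sorted): D 53.40, E 41.43, B 29.67, A 8.48, C 5.56
take D (5 @ 267); take E (7 @ 290); take B (6 @ 178); take A (23 @ 195); take 16/36 of C → 88.89. Capacity used 57/57.
4 item(s) taken whole; one partial (take 16/36 of C).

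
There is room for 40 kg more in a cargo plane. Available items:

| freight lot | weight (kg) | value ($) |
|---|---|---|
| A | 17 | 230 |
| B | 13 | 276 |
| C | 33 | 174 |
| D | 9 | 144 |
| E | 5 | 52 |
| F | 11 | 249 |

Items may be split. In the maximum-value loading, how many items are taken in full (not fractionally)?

Ratios (sorted): F 22.64, B 21.23, D 16.00, A 13.53, E 10.40, C 5.27
take F (11 @ 249); take B (13 @ 276); take D (9 @ 144); take 7/17 of A → 94.71. Capacity used 40/40.
3 item(s) taken whole; one partial (take 7/17 of A).

3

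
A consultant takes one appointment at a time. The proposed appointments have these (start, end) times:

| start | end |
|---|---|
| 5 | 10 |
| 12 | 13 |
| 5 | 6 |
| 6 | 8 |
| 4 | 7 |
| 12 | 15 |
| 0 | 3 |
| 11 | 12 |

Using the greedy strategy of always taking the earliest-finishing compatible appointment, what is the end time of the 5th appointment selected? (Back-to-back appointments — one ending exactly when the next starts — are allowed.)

Sorted by end: (0,3)  (5,6)  (4,7)  (6,8)  (5,10)  (11,12)  (12,13)  (12,15)
take (0,3); take (5,6); take (6,8); take (11,12); take (12,13); skip (12,15).
Selected: (0,3) (5,6) (6,8) (11,12) (12,13)

13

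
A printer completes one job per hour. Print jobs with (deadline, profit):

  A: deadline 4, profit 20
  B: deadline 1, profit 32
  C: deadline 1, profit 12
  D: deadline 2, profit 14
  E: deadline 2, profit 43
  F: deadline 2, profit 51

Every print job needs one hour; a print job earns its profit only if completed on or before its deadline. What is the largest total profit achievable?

114

Profit order: F=51 E=43 B=32 A=20 D=14 C=12
Assign: F→slot 2, E→slot 1, B skipped, A→slot 4, D skipped, C skipped.
Slots: [1:E] [2:F] [4:A]
Profit = 43 + 51 + 20 = 114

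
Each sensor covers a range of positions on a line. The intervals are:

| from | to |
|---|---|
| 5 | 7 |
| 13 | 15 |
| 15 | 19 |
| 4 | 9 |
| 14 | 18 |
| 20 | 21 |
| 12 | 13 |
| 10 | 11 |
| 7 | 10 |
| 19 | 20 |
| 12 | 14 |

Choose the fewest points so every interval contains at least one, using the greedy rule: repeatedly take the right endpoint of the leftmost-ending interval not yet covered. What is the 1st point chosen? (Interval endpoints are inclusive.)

Sort by right endpoint; whenever an interval is uncovered, place a point at its right end.
By right end: [5,7]  [4,9]  [7,10]  [10,11]  [12,13]  [12,14]  [13,15]  [14,18]  [15,19]  [19,20]  [20,21]
[5,7] uncovered → point at 7; [10,11] uncovered → point at 11; [12,13] uncovered → point at 13; [14,18] uncovered → point at 18; [19,20] uncovered → point at 20.
Points: 7, 11, 13, 18, 20 (5 total).

7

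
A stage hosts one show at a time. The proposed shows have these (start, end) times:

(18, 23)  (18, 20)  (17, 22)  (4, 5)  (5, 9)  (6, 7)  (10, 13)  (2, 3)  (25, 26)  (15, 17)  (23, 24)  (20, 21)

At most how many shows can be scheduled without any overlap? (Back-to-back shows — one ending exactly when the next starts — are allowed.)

9

Sorted by end: (2,3)  (4,5)  (6,7)  (5,9)  (10,13)  (15,17)  (18,20)  (20,21)  (17,22)  (18,23)  (23,24)  (25,26)
take (2,3); take (4,5); take (6,7); take (10,13); take (15,17); take (18,20); take (20,21); take (23,24); take (25,26).
Selected 9 shows.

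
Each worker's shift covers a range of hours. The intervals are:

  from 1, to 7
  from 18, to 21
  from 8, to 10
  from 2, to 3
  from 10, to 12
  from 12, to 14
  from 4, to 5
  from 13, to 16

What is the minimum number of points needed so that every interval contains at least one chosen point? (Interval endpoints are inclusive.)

Sorted: [2,3] [4,5] [1,7] [8,10] [10,12] [12,14] [13,16] [18,21]
{[2,3]} hit by 3; {[4,5],[1,7]} hit by 5; {[8,10],[10,12]} hit by 10; {[12,14],[13,16]} hit by 14; {[18,21]} hit by 21.
Points: 3, 5, 10, 14, 21 (5 total).

5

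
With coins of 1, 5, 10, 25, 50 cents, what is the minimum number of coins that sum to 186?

Greedy: take as many of the largest coin as possible, then repeat with the remainder.
186 = 3×50 + 1×25 + 1×10 + 1×1
Total coins = 3 + 1 + 1 + 1 = 6

6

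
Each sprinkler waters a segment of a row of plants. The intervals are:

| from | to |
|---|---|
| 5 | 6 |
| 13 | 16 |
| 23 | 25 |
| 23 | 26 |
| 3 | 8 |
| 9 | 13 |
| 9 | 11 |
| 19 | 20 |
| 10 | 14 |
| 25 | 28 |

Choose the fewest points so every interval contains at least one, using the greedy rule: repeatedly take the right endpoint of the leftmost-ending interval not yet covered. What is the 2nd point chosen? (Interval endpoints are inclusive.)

Sort by right endpoint; whenever an interval is uncovered, place a point at its right end.
By right end: [5,6]  [3,8]  [9,11]  [9,13]  [10,14]  [13,16]  [19,20]  [23,25]  [23,26]  [25,28]
[5,6] uncovered → point at 6; [9,11] uncovered → point at 11; [13,16] uncovered → point at 16; [19,20] uncovered → point at 20; [23,25] uncovered → point at 25.
Points: 6, 11, 16, 20, 25 (5 total).

11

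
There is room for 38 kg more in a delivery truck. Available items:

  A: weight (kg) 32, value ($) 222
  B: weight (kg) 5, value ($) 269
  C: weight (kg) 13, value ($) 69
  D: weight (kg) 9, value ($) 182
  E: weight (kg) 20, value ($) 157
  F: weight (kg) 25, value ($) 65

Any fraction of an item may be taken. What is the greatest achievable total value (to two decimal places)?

Order: B (269/5=53.80) > D (182/9=20.22) > E (157/20=7.85) > A (222/32=6.94) > C (69/13=5.31) > F (65/25=2.60)
Fill: take B (5 @ 269) → take D (9 @ 182) → take E (20 @ 157) → take 4/32 of A → 27.75; 38/38 used.
Total value = 635.75

635.75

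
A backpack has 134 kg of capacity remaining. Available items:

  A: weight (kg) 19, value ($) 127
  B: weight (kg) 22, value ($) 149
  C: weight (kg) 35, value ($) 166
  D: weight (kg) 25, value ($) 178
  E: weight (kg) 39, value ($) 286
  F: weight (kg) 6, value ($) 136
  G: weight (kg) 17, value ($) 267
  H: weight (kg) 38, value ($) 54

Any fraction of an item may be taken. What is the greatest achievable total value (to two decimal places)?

Order: F (136/6=22.67) > G (267/17=15.71) > E (286/39=7.33) > D (178/25=7.12) > B (149/22=6.77) > A (127/19=6.68) > C (166/35=4.74) > H (54/38=1.42)
Fill: take F (6 @ 136) → take G (17 @ 267) → take E (39 @ 286) → take D (25 @ 178) → take B (22 @ 149) → take A (19 @ 127) → take 6/35 of C → 28.46; 134/134 used.
Total value = 1171.46

1171.46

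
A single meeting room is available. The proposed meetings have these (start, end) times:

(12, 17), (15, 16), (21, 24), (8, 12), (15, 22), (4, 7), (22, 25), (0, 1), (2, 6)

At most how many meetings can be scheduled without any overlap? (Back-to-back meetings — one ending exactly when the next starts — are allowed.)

Sort by end time and greedily take each interval whose start is ≥ the last chosen end.
By end time: (0,1), (2,6), (4,7), (8,12), (15,16), (12,17), (15,22), (21,24), (22,25).
Pick (0,1); next start ≥ 1 → (2,6); next start ≥ 6 → (8,12); next start ≥ 12 → (15,16); next start ≥ 16 → (21,24).
Selected 5 meetings.

5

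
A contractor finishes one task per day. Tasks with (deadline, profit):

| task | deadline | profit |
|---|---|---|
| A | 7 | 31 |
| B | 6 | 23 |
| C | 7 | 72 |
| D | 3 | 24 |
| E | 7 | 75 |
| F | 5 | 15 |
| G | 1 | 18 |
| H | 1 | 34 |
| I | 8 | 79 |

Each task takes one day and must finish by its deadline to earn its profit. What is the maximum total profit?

Sort by profit descending; place each in the latest free slot ≤ its deadline.
Profit order: I=79 E=75 C=72 H=34 A=31 D=24 B=23 G=18 F=15
Assign: I→slot 8, E→slot 7, C→slot 6, H→slot 1, A→slot 5, D→slot 3, B→slot 4, G skipped, F→slot 2.
Slots: [1:H] [2:F] [3:D] [4:B] [5:A] [6:C] [7:E] [8:I]
Profit = 34 + 15 + 24 + 23 + 31 + 72 + 75 + 79 = 353

353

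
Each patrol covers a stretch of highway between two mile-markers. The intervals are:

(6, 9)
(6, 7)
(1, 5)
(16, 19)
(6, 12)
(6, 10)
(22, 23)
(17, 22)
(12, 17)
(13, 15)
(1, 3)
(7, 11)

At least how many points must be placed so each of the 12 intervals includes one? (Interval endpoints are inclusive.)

Process intervals by earliest right end; each time one isn't hit yet, stab at its right endpoint.
By right end: [1,3]  [1,5]  [6,7]  [6,9]  [6,10]  [7,11]  [6,12]  [13,15]  [12,17]  [16,19]  [17,22]  [22,23]
[1,3] uncovered → point at 3; [6,7] uncovered → point at 7; [13,15] uncovered → point at 15; [16,19] uncovered → point at 19; [22,23] uncovered → point at 23.
Points: 3, 7, 15, 19, 23 (5 total).

5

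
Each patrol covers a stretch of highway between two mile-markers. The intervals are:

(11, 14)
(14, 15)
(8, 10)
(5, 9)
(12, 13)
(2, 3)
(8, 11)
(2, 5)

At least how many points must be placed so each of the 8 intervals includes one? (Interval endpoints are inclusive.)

4

Process intervals by earliest right end; each time one isn't hit yet, stab at its right endpoint.
By right end: [2,3]  [2,5]  [5,9]  [8,10]  [8,11]  [12,13]  [11,14]  [14,15]
[2,3] uncovered → point at 3; [5,9] uncovered → point at 9; [12,13] uncovered → point at 13; [14,15] uncovered → point at 15.
Points: 3, 9, 13, 15 (4 total).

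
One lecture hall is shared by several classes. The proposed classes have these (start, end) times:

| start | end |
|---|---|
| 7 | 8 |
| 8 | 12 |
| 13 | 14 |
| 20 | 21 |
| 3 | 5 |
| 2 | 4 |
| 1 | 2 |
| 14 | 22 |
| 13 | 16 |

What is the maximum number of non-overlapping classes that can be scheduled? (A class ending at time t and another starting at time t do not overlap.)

Greedy by earliest finish: after sorting by end time, pick each interval compatible with the last pick.
Sorted by end: (1,2)  (2,4)  (3,5)  (7,8)  (8,12)  (13,14)  (13,16)  (20,21)  (14,22)
take (1,2); take (2,4); take (7,8); take (8,12); take (13,14); skip (13,16); take (20,21).
Selected 6 classes.

6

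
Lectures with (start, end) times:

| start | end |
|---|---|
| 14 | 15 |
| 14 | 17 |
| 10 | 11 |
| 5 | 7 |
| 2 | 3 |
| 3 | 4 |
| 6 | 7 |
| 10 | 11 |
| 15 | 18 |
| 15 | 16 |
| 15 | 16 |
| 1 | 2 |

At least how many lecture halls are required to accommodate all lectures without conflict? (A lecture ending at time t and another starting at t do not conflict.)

The answer is the maximum number of intervals overlapping at any instant.
starts: [1, 2, 3, 5, 6, 10, 10, 14, 14, 15, 15, 15]
ends:   [2, 3, 4, 7, 7, 11, 11, 15, 16, 16, 17, 18]
s1→1 e2→0 s2→1 e3→0 s3→1 e4→0 s5→1 s6→2 e7→1 e7→0 s10→1 s10→2 e11→1 e11→0 s14→1 s14→2 e15→1 s15→2 s15→3 s15→4  — peak 4.

4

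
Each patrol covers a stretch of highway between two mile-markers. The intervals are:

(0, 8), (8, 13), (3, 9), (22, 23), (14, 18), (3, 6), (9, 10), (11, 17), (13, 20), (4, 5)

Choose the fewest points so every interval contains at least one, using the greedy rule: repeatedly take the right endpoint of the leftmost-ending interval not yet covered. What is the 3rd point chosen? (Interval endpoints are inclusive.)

Process intervals by earliest right end; each time one isn't hit yet, stab at its right endpoint.
By right end: [4,5]  [3,6]  [0,8]  [3,9]  [9,10]  [8,13]  [11,17]  [14,18]  [13,20]  [22,23]
[4,5] uncovered → point at 5; [9,10] uncovered → point at 10; [11,17] uncovered → point at 17; [22,23] uncovered → point at 23.
Points: 5, 10, 17, 23 (4 total).

17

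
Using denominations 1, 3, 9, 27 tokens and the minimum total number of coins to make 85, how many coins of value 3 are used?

Greedy: take as many of the largest coin as possible, then repeat with the remainder.
85 − 3×27→4 − 1×3→1 − 1×1→0
Count of 3: 1

1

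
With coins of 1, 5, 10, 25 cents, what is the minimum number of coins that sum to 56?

4

56 = 2×25 + 1×5 + 1×1
Total coins = 2 + 1 + 1 = 4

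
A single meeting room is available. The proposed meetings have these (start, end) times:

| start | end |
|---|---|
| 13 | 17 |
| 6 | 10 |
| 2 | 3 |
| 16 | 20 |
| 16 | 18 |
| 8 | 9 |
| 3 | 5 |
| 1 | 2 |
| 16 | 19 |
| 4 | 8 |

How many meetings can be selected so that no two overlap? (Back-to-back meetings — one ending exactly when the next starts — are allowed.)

Greedy by earliest finish: after sorting by end time, pick each interval compatible with the last pick.
By end time: (1,2), (2,3), (3,5), (4,8), (8,9), (6,10), (13,17), (16,18), (16,19), (16,20).
Pick (1,2); next start ≥ 2 → (2,3); next start ≥ 3 → (3,5); next start ≥ 5 → (8,9); next start ≥ 9 → (13,17).
Selected 5 meetings.

5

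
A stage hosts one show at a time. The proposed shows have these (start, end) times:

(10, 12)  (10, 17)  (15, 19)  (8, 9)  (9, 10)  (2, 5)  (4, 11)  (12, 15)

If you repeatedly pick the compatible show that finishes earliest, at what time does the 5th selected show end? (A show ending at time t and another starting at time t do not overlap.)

Order by finish time; keep every interval that doesn't clash with the previous kept one.
Sorted by end: (2,5)  (8,9)  (9,10)  (4,11)  (10,12)  (12,15)  (10,17)  (15,19)
take (2,5); take (8,9); take (9,10); skip (4,11); take (10,12); take (12,15); take (15,19).
Selected: (2,5) (8,9) (9,10) (10,12) (12,15) (15,19)

15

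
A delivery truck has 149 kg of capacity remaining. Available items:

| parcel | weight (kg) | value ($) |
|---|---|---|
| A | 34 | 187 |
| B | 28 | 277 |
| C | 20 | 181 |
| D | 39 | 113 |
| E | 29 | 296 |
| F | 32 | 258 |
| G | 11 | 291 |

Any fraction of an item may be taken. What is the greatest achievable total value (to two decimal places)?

Greedy by value/weight ratio, highest first.
Ratios (sorted): G 26.45, E 10.21, B 9.89, C 9.05, F 8.06, A 5.50, D 2.90
take G (11 @ 291); take E (29 @ 296); take B (28 @ 277); take C (20 @ 181); take F (32 @ 258); take 29/34 of A → 159.50. Capacity used 149/149.
Total value = 1462.50

1462.50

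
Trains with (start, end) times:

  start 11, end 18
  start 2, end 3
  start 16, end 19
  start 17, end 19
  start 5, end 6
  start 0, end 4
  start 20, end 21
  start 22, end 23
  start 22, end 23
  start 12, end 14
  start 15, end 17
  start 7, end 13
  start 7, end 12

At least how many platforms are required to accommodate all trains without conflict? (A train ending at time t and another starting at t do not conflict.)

Count concurrent intervals with a sweep; the peak is the room count.
Events (time:±→running): 0:+→1 2:+→2 3:-→1 4:-→0 5:+→1 6:-→0 7:+→1 7:+→2 11:+→3 … peak 3.

3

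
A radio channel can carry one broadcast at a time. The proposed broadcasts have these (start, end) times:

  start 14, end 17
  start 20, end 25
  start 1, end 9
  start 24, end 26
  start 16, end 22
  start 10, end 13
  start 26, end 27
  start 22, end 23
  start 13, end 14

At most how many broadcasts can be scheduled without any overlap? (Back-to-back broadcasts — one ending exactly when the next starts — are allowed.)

Order by finish time; keep every interval that doesn't clash with the previous kept one.
Sorted by end: (1,9)  (10,13)  (13,14)  (14,17)  (16,22)  (22,23)  (20,25)  (24,26)  (26,27)
take (1,9); take (10,13); take (13,14); take (14,17); take (22,23); skip (20,25); take (24,26); take (26,27).
Selected 7 broadcasts.

7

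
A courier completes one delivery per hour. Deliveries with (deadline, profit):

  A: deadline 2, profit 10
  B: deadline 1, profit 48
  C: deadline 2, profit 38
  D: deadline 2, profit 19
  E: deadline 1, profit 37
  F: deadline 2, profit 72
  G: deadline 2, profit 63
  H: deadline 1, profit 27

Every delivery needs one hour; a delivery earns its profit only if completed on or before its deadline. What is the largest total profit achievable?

By profit: F(d2,72), G(d2,63), B(d1,48), C(d2,38), E(d1,37), H(d1,27), D(d2,19), A(d2,10)
F→slot 2; G→slot 1; B skipped; C skipped; E skipped; H skipped; D skipped; A skipped.
Profit = 63 + 72 = 135

135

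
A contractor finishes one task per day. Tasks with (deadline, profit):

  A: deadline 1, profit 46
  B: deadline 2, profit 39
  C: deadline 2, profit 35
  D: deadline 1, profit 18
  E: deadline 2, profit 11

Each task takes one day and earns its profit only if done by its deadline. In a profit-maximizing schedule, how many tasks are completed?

Profit order: A=46 B=39 C=35 D=18 E=11
Assign: A→slot 1, B→slot 2, C skipped, D skipped, E skipped.
Slots: [1:A] [2:B]
2 of 5 scheduled.

2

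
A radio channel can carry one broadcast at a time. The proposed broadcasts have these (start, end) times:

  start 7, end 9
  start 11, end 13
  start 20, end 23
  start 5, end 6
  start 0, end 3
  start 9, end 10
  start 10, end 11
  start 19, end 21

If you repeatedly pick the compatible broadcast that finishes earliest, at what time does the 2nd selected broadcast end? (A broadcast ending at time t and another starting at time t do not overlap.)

Sort by end time and greedily take each interval whose start is ≥ the last chosen end.
Sorted by end: (0,3)  (5,6)  (7,9)  (9,10)  (10,11)  (11,13)  (19,21)  (20,23)
take (0,3); take (5,6); take (7,9); take (9,10); take (10,11); take (11,13); take (19,21); skip (20,23).
Selected: (0,3) (5,6) (7,9) (9,10) (10,11) (11,13) (19,21)

6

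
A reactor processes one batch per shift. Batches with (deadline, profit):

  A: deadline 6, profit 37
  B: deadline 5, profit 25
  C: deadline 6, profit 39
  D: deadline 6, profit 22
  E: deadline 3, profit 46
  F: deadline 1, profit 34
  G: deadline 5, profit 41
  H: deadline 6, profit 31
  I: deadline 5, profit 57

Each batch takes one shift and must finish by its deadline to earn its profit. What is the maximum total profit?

By profit: I(d5,57), E(d3,46), G(d5,41), C(d6,39), A(d6,37), F(d1,34), H(d6,31), B(d5,25), D(d6,22)
I→slot 5; E→slot 3; G→slot 4; C→slot 6; A→slot 2; F→slot 1; H skipped; B skipped; D skipped.
Profit = 34 + 37 + 46 + 41 + 57 + 39 = 254

254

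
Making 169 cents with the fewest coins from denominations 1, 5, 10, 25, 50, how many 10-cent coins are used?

1

169 = 3×50 + 1×10 + 1×5 + 4×1
Count of 10: 1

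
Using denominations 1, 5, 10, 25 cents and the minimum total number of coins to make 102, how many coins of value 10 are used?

0

102 = 4×25 + 2×1
Count of 10: 0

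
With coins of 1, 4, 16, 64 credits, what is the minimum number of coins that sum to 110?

110 = 1×64 + 2×16 + 3×4 + 2×1
Total coins = 1 + 2 + 3 + 2 = 8

8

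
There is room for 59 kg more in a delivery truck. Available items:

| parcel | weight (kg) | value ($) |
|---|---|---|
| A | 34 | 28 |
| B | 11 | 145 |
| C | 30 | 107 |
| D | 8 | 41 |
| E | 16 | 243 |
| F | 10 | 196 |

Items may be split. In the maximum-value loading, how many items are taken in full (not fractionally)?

Ratios (sorted): F 19.60, E 15.19, B 13.18, D 5.12, C 3.57, A 0.82
take F (10 @ 196); take E (16 @ 243); take B (11 @ 145); take D (8 @ 41); take 14/30 of C → 49.93. Capacity used 59/59.
4 item(s) taken whole; one partial (take 14/30 of C).

4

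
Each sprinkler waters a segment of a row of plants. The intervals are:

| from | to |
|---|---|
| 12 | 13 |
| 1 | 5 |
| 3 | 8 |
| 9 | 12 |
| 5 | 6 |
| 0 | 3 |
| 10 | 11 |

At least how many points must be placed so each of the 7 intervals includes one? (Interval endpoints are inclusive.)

Sort by right endpoint; whenever an interval is uncovered, place a point at its right end.
Sorted: [0,3] [1,5] [5,6] [3,8] [10,11] [9,12] [12,13]
{[0,3],[1,5]} hit by 3; {[5,6],[3,8]} hit by 6; {[10,11],[9,12]} hit by 11; {[12,13]} hit by 13.
Points: 3, 6, 11, 13 (4 total).

4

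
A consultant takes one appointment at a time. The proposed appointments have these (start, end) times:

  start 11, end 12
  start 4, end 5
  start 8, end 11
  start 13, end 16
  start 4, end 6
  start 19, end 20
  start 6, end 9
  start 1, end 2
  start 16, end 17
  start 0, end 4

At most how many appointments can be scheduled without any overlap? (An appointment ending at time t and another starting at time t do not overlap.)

7

Order by finish time; keep every interval that doesn't clash with the previous kept one.
Sorted by end: (1,2)  (0,4)  (4,5)  (4,6)  (6,9)  (8,11)  (11,12)  (13,16)  (16,17)  (19,20)
take (1,2); skip (0,4); take (4,5); skip (4,6); take (6,9); skip (8,11); take (11,12); take (13,16); take (16,17); take (19,20).
Selected 7 appointments.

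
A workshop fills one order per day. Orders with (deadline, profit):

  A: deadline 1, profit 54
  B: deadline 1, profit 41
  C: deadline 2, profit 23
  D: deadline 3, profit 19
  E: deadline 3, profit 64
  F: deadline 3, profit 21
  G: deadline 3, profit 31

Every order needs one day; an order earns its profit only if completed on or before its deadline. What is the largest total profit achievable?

Take jobs in profit order; each goes to the latest open slot no later than its deadline.
By profit: E(d3,64), A(d1,54), B(d1,41), G(d3,31), C(d2,23), F(d3,21), D(d3,19)
E→slot 3; A→slot 1; B skipped; G→slot 2; C skipped; F skipped; D skipped.
Profit = 54 + 31 + 64 = 149

149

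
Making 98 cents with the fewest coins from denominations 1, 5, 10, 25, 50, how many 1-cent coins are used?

98 = 1×50 + 1×25 + 2×10 + 3×1
Count of 1: 3

3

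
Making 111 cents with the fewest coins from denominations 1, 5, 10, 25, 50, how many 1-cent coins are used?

111 = 2×50 + 1×10 + 1×1
Count of 1: 1

1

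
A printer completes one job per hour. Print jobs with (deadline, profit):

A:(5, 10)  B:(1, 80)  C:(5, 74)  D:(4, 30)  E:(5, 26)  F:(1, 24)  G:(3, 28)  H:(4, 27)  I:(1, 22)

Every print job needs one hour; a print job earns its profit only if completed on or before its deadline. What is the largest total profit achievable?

239

By profit: B(d1,80), C(d5,74), D(d4,30), G(d3,28), H(d4,27), E(d5,26), F(d1,24), I(d1,22), A(d5,10)
B→slot 1; C→slot 5; D→slot 4; G→slot 3; H→slot 2; E skipped; F skipped; I skipped; A skipped.
Profit = 80 + 27 + 28 + 30 + 74 = 239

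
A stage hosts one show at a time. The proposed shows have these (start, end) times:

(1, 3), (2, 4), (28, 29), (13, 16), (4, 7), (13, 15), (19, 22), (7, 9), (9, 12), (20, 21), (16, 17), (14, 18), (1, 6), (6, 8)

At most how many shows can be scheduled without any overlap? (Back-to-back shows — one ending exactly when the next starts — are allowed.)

By end time: (1,3), (2,4), (1,6), (4,7), (6,8), (7,9), (9,12), (13,15), (13,16), (16,17), (14,18), (20,21), (19,22), (28,29).
Pick (1,3); next start ≥ 3 → (4,7); next start ≥ 7 → (7,9); next start ≥ 9 → (9,12); next start ≥ 12 → (13,15); next start ≥ 15 → (16,17); next start ≥ 17 → (20,21); next start ≥ 21 → (28,29).
Selected 8 shows.

8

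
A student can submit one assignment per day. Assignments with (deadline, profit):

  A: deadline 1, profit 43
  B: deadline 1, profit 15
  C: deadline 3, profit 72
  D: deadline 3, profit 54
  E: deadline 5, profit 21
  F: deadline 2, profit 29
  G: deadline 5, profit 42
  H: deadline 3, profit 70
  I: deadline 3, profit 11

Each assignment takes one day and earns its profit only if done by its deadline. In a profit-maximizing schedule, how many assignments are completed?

Sort by profit descending; place each in the latest free slot ≤ its deadline.
By profit: C(d3,72), H(d3,70), D(d3,54), A(d1,43), G(d5,42), F(d2,29), E(d5,21), B(d1,15), I(d3,11)
C→slot 3; H→slot 2; D→slot 1; A skipped; G→slot 5; F skipped; E→slot 4; B skipped; I skipped.
5 of 9 scheduled.

5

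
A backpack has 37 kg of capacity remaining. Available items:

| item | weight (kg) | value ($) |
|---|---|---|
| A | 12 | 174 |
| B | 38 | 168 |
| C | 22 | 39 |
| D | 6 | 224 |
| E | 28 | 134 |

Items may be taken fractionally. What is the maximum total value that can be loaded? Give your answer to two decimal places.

488.93

Order: D (224/6=37.33) > A (174/12=14.50) > E (134/28=4.79) > B (168/38=4.42) > C (39/22=1.77)
Fill: take D (6 @ 224) → take A (12 @ 174) → take 19/28 of E → 90.93; 37/37 used.
Total value = 488.93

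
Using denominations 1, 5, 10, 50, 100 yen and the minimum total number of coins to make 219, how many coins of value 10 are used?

219 − 2×100→19 − 1×10→9 − 1×5→4 − 4×1→0
Count of 10: 1

1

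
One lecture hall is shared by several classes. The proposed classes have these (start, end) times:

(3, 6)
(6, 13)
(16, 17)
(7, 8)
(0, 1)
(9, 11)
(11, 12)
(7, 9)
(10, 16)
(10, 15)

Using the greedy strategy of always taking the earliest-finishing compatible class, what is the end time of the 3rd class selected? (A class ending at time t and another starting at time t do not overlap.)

Greedy by earliest finish: after sorting by end time, pick each interval compatible with the last pick.
By end time: (0,1), (3,6), (7,8), (7,9), (9,11), (11,12), (6,13), (10,15), (10,16), (16,17).
Pick (0,1); next start ≥ 1 → (3,6); next start ≥ 6 → (7,8); next start ≥ 8 → (9,11); next start ≥ 11 → (11,12); next start ≥ 12 → (16,17).
Selected: (0,1) (3,6) (7,8) (9,11) (11,12) (16,17)

8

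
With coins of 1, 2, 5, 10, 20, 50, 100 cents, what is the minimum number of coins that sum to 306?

Greedy: take as many of the largest coin as possible, then repeat with the remainder.
306 = 3×100 + 1×5 + 1×1
Total coins = 3 + 1 + 1 = 5

5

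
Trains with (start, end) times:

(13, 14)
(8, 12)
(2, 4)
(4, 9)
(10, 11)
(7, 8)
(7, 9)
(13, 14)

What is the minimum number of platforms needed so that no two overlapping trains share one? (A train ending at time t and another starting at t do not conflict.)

The answer is the maximum number of intervals overlapping at any instant.
Events (time:±→running): 2:+→1 4:-→0 4:+→1 7:+→2 7:+→3 … peak 3.

3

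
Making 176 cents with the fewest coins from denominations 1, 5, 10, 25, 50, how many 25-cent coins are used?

1

Greedy: take as many of the largest coin as possible, then repeat with the remainder.
176 − 3×50→26 − 1×25→1 − 1×1→0
Count of 25: 1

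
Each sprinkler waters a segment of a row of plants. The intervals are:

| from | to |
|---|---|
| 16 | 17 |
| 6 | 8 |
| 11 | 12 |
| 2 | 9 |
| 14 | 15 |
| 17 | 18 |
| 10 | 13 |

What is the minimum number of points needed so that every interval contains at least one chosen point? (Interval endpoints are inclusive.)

4

Sort by right endpoint; whenever an interval is uncovered, place a point at its right end.
Sorted: [6,8] [2,9] [11,12] [10,13] [14,15] [16,17] [17,18]
{[6,8],[2,9]} hit by 8; {[11,12],[10,13]} hit by 12; {[14,15]} hit by 15; {[16,17],[17,18]} hit by 17.
Points: 8, 12, 15, 17 (4 total).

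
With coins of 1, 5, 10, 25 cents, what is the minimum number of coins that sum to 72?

Use the largest denomination that fits, subtract, and repeat.
72 − 2×25→22 − 2×10→2 − 2×1→0
Total coins = 2 + 2 + 2 = 6

6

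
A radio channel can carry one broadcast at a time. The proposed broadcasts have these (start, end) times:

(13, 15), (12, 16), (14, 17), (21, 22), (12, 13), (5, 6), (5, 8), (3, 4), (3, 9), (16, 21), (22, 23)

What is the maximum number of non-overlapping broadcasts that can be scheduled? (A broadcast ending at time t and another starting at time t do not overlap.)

7

Greedy by earliest finish: after sorting by end time, pick each interval compatible with the last pick.
By end time: (3,4), (5,6), (5,8), (3,9), (12,13), (13,15), (12,16), (14,17), (16,21), (21,22), (22,23).
Pick (3,4); next start ≥ 4 → (5,6); next start ≥ 6 → (12,13); next start ≥ 13 → (13,15); next start ≥ 15 → (16,21); next start ≥ 21 → (21,22); next start ≥ 22 → (22,23).
Selected 7 broadcasts.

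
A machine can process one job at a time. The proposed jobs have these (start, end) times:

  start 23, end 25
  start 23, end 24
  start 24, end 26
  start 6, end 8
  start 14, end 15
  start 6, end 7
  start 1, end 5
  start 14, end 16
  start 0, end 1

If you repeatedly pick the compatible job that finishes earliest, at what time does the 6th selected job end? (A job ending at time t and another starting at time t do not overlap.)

26

By end time: (0,1), (1,5), (6,7), (6,8), (14,15), (14,16), (23,24), (23,25), (24,26).
Pick (0,1); next start ≥ 1 → (1,5); next start ≥ 5 → (6,7); next start ≥ 7 → (14,15); next start ≥ 15 → (23,24); next start ≥ 24 → (24,26).
Selected: (0,1) (1,5) (6,7) (14,15) (23,24) (24,26)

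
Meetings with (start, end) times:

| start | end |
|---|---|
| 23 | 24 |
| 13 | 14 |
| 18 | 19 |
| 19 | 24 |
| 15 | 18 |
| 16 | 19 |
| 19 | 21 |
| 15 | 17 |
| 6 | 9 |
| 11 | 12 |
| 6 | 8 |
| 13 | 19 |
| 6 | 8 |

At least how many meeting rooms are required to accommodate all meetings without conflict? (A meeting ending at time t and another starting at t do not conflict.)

The answer is the maximum number of intervals overlapping at any instant.
Events (time:±→running): 6:+→1 6:+→2 6:+→3 8:-→2 8:-→1 9:-→0 11:+→1 12:-→0 13:+→1 13:+→2 14:-→1 15:+→2 15:+→3 16:+→4 … peak 4.

4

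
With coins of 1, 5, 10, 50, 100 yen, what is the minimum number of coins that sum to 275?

Use the largest denomination that fits, subtract, and repeat.
275 − 2×100→75 − 1×50→25 − 2×10→5 − 1×5→0
Total coins = 2 + 1 + 2 + 1 = 6

6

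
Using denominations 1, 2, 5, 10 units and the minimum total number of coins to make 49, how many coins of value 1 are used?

49 − 4×10→9 − 1×5→4 − 2×2→0
Count of 1: 0

0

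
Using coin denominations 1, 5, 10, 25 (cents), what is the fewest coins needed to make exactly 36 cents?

3

36 = 1×25 + 1×10 + 1×1
Total coins = 1 + 1 + 1 = 3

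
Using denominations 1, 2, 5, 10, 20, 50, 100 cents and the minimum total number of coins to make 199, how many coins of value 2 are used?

2

199 − 1×100→99 − 1×50→49 − 2×20→9 − 1×5→4 − 2×2→0
Count of 2: 2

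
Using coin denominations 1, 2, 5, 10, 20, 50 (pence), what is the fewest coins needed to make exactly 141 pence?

Use the largest denomination that fits, subtract, and repeat.
141 − 2×50→41 − 2×20→1 − 1×1→0
Total coins = 2 + 2 + 1 = 5

5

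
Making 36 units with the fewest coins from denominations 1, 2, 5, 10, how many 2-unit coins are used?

0

36 = 3×10 + 1×5 + 1×1
Count of 2: 0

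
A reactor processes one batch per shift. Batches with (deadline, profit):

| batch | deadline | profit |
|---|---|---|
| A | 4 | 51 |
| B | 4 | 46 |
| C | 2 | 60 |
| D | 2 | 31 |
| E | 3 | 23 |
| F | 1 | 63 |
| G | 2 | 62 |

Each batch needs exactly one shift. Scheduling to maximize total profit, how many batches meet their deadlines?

Take jobs in profit order; each goes to the latest open slot no later than its deadline.
Profit order: F=63 G=62 C=60 A=51 B=46 D=31 E=23
Assign: F→slot 1, G→slot 2, C skipped, A→slot 4, B→slot 3, D skipped, E skipped.
Slots: [1:F] [2:G] [3:B] [4:A]
4 of 7 scheduled.

4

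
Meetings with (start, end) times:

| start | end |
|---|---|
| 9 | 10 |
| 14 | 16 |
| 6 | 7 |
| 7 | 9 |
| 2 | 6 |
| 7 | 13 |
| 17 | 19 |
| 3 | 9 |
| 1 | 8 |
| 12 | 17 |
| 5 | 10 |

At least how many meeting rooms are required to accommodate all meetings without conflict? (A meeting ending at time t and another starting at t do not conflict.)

Count concurrent intervals with a sweep; the peak is the room count.
starts: [1, 2, 3, 5, 6, 7, 7, 9, 12, 14, 17]
ends:   [6, 7, 8, 9, 9, 10, 10, 13, 16, 17, 19]
s1→1 s2→2 s3→3 s5→4 e6→3 s6→4 e7→3 s7→4 s7→5  — peak 5.

5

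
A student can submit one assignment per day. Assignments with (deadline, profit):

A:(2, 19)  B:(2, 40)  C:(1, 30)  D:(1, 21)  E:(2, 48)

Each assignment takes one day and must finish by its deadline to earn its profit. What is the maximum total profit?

Take jobs in profit order; each goes to the latest open slot no later than its deadline.
Profit order: E=48 B=40 C=30 D=21 A=19
Assign: E→slot 2, B→slot 1, C skipped, D skipped, A skipped.
Slots: [1:B] [2:E]
Profit = 40 + 48 = 88

88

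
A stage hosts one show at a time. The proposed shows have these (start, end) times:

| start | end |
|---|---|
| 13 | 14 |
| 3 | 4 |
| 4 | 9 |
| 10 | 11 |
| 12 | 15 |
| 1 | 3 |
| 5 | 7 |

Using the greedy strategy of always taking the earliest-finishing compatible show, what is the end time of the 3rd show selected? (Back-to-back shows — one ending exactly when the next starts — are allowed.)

Sorted by end: (1,3)  (3,4)  (5,7)  (4,9)  (10,11)  (13,14)  (12,15)
take (1,3); take (3,4); take (5,7); take (10,11); take (13,14); skip (12,15).
Selected: (1,3) (3,4) (5,7) (10,11) (13,14)

7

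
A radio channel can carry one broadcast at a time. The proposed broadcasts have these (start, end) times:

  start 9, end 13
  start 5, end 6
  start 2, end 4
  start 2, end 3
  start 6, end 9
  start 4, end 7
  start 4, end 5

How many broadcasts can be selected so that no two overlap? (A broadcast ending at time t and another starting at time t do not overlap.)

5

Greedy by earliest finish: after sorting by end time, pick each interval compatible with the last pick.
By end time: (2,3), (2,4), (4,5), (5,6), (4,7), (6,9), (9,13).
Pick (2,3); next start ≥ 3 → (4,5); next start ≥ 5 → (5,6); next start ≥ 6 → (6,9); next start ≥ 9 → (9,13).
Selected 5 broadcasts.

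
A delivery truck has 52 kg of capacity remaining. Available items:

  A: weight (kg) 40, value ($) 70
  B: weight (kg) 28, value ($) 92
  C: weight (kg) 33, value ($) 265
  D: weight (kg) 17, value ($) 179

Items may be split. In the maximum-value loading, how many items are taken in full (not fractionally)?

2

Sort by value per unit weight and fill in that order.
Order: D (179/17=10.53) > C (265/33=8.03) > B (92/28=3.29) > A (70/40=1.75)
Fill: take D (17 @ 179) → take C (33 @ 265) → take 2/28 of B → 6.57; 52/52 used.
2 item(s) taken whole; one partial (take 2/28 of B).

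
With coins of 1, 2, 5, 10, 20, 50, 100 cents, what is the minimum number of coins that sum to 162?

4

162 − 1×100→62 − 1×50→12 − 1×10→2 − 1×2→0
Total coins = 1 + 1 + 1 + 1 = 4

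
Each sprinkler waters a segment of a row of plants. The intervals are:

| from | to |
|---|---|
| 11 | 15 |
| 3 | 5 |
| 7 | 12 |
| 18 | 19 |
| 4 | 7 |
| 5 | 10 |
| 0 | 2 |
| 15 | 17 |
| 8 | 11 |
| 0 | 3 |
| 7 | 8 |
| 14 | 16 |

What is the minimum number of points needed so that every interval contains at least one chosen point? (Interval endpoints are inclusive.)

5

Sorted: [0,2] [0,3] [3,5] [4,7] [7,8] [5,10] [8,11] [7,12] [11,15] [14,16] [15,17] [18,19]
{[0,2],[0,3]} hit by 2; {[3,5],[4,7]} hit by 5; {[7,8],[5,10],[8,11],[7,12]} hit by 8; {[11,15],[14,16],[15,17]} hit by 15; {[18,19]} hit by 19.
Points: 2, 5, 8, 15, 19 (5 total).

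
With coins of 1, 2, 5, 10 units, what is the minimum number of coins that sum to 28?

5

28 = 2×10 + 1×5 + 1×2 + 1×1
Total coins = 2 + 1 + 1 + 1 = 5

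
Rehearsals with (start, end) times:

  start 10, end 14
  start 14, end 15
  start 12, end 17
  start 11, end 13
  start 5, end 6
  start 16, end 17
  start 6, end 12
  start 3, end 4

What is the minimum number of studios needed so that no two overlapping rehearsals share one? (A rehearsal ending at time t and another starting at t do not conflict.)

Count concurrent intervals with a sweep; the peak is the room count.
Events (time:±→running): 3:+→1 4:-→0 5:+→1 6:-→0 6:+→1 10:+→2 11:+→3 … peak 3.

3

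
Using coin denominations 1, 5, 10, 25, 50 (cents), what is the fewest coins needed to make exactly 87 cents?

5

87 − 1×50→37 − 1×25→12 − 1×10→2 − 2×1→0
Total coins = 1 + 1 + 1 + 2 = 5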